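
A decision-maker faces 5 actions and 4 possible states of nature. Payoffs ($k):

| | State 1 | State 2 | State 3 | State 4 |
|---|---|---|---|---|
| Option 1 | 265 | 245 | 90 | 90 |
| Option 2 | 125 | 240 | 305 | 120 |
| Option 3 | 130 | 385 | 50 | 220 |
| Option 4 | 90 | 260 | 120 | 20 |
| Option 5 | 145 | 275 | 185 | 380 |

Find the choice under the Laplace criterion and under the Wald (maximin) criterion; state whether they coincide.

Row averages: Option 1=172.5, Option 2=197.5, Option 3=196.25, Option 4=122.5, Option 5=246.25
Highest average = 246.25 → Option 5.
Row minima: Option 1=90, Option 2=120, Option 3=50, Option 4=20, Option 5=145
Best worst-case = 145 → Option 5.

laplace → Option 5; maximin → Option 5 (agree)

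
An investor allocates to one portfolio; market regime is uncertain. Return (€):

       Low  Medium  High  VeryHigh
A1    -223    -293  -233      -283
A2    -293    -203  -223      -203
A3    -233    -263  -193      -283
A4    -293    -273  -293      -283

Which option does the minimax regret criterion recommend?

A2

Column bests: Low=-223, Medium=-203, High=-193, VeryHigh=-203.
A1 regrets: 0, 90, 40, 80 → max 90
A2 regrets: 70, 0, 30, 0 → max 70
A3 regrets: 10, 60, 0, 80 → max 80
A4 regrets: 70, 70, 100, 80 → max 100
Smallest max regret = 70 → A2.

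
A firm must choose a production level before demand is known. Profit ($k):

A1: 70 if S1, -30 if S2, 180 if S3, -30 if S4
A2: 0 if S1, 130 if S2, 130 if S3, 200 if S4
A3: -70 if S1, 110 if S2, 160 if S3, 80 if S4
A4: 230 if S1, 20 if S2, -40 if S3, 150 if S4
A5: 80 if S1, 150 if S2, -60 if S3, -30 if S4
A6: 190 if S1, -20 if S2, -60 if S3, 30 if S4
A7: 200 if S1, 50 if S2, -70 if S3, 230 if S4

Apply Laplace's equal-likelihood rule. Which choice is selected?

Row averages: A1=47.5, A2=115, A3=70, A4=90, A5=35, A6=35, A7=102.5
Highest average = 115 → A2.

A2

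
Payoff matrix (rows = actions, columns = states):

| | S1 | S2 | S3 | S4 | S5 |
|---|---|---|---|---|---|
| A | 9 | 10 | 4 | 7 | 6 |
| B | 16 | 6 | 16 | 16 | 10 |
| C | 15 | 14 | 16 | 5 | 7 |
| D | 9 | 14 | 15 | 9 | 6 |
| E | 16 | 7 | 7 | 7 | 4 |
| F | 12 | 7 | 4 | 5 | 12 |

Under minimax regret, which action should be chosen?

Column bests: S1=16, S2=14, S3=16, S4=16, S5=12.
A regrets: 7, 4, 12, 9, 6 → max 12
B regrets: 0, 8, 0, 0, 2 → max 8
C regrets: 1, 0, 0, 11, 5 → max 11
D regrets: 7, 0, 1, 7, 6 → max 7
E regrets: 0, 7, 9, 9, 8 → max 9
F regrets: 4, 7, 12, 11, 0 → max 12
Smallest max regret = 7 → D.

D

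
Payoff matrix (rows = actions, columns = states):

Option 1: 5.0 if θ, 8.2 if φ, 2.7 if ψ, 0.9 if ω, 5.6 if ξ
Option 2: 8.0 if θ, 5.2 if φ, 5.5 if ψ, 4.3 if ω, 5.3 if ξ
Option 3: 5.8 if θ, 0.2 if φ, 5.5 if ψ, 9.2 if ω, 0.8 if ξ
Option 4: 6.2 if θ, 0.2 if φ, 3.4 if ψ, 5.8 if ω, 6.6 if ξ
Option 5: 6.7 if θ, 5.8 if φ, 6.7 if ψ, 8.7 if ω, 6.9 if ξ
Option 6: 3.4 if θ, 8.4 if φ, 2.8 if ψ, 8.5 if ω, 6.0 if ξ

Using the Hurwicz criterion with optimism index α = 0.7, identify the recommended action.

Option 5

Option 1: 0.7·8.2 + 0.3·0.9 = 6.01
Option 2: 0.7·8.0 + 0.3·4.3 = 6.89
Option 3: 0.7·9.2 + 0.3·0.2 = 6.5
Option 4: 0.7·6.6 + 0.3·0.2 = 4.68
Option 5: 0.7·8.7 + 0.3·5.8 = 7.83
Option 6: 0.7·8.5 + 0.3·2.8 = 6.79
Highest Hurwicz score = 7.83 → Option 5.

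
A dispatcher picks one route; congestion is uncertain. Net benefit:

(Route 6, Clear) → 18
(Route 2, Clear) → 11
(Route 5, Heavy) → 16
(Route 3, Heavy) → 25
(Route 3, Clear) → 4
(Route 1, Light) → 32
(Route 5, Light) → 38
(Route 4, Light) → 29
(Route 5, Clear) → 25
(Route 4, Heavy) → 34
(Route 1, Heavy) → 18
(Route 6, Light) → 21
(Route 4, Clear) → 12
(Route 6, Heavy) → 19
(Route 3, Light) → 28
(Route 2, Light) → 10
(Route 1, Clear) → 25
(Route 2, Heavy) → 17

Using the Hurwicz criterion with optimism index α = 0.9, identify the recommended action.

Route 1: 0.9·32 + 0.1·18 = 30.6
Route 2: 0.9·17 + 0.1·10 = 16.3
Route 3: 0.9·28 + 0.1·4 = 25.6
Route 4: 0.9·34 + 0.1·12 = 31.8
Route 5: 0.9·38 + 0.1·16 = 35.8
Route 6: 0.9·21 + 0.1·18 = 20.7
Highest Hurwicz score = 35.8 → Route 5.

Route 5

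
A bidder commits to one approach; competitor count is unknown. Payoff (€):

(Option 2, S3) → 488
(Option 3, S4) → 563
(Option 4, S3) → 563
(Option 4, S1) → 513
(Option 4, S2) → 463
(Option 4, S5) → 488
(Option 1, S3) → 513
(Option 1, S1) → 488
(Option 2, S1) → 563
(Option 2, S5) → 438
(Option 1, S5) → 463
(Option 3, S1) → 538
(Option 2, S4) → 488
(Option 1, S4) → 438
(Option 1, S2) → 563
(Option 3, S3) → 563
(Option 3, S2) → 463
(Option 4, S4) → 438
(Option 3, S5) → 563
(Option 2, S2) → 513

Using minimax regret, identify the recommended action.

Option 3

Column bests: S1=563, S2=563, S3=563, S4=563, S5=563.
Option 1 regrets: 75, 0, 50, 125, 100 → max 125
Option 2 regrets: 0, 50, 75, 75, 125 → max 125
Option 3 regrets: 25, 100, 0, 0, 0 → max 100
Option 4 regrets: 50, 100, 0, 125, 75 → max 125
Smallest max regret = 100 → Option 3.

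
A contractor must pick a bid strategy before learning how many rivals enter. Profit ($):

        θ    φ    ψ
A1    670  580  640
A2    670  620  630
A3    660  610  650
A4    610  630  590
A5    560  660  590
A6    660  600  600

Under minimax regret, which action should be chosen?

A2

Column bests: θ=670, φ=660, ψ=650.
A1 regrets: 0, 80, 10 → max 80
A2 regrets: 0, 40, 20 → max 40
A3 regrets: 10, 50, 0 → max 50
A4 regrets: 60, 30, 60 → max 60
A5 regrets: 110, 0, 60 → max 110
A6 regrets: 10, 60, 50 → max 60
Smallest max regret = 40 → A2.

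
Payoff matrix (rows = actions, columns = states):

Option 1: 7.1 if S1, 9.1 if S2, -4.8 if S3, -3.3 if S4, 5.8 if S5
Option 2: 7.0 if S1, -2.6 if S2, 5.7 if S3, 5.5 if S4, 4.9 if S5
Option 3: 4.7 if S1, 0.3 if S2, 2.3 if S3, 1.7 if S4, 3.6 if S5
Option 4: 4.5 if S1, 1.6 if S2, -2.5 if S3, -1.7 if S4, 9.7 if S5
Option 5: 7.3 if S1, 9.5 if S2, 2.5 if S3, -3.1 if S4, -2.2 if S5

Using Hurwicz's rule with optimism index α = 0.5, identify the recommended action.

Option 4

Option 1: 0.5·9.1 + 0.5·(-4.8) = 2.15
Option 2: 0.5·7.0 + 0.5·(-2.6) = 2.2
Option 3: 0.5·4.7 + 0.5·0.3 = 2.5
Option 4: 0.5·9.7 + 0.5·(-2.5) = 3.6
Option 5: 0.5·9.5 + 0.5·(-3.1) = 3.2
Highest Hurwicz score = 3.6 → Option 4.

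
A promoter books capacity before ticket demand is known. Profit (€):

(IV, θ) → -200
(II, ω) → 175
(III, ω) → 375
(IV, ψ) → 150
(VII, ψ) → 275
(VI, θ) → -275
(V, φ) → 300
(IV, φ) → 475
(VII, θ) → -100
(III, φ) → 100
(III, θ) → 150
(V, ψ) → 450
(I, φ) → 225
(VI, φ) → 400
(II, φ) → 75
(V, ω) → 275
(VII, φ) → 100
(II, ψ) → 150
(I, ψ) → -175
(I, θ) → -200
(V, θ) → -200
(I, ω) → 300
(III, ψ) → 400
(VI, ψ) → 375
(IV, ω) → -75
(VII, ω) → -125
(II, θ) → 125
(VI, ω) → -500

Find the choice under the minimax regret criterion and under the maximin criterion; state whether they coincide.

minimax regret → V; maximin → III (disagree)

Column bests: θ=150, φ=475, ψ=450, ω=375.
I regrets: 350, 250, 625, 75 → max 625
II regrets: 25, 400, 300, 200 → max 400
III regrets: 0, 375, 50, 0 → max 375
IV regrets: 350, 0, 300, 450 → max 450
V regrets: 350, 175, 0, 100 → max 350
VI regrets: 425, 75, 75, 875 → max 875
VII regrets: 250, 375, 175, 500 → max 500
Smallest max regret = 350 → V.
Row minima: I=-200, II=75, III=100, IV=-200, V=-200, VI=-500, VII=-125
Best worst-case = 100 → III.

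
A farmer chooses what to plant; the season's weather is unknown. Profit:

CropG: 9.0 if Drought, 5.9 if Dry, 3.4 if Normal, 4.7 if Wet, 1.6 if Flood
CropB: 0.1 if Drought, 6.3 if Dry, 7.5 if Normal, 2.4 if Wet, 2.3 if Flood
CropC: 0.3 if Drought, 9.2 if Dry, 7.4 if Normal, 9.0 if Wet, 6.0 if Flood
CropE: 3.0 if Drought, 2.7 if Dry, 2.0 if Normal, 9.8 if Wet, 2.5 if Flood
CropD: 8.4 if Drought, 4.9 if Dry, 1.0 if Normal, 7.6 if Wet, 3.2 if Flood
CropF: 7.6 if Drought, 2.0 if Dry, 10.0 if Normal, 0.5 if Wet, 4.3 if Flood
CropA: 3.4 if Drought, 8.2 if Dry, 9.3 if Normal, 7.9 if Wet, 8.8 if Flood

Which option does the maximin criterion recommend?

CropA

Row minima: CropG=1.6, CropB=0.1, CropC=0.3, CropE=2.0, CropD=1.0, CropF=0.5, CropA=3.4
Best worst-case = 3.4 → CropA.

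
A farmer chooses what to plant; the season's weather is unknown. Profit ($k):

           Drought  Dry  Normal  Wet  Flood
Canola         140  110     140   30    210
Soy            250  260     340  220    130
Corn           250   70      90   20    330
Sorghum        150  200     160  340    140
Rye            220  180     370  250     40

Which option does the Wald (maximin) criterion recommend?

Sorghum

Row minima: Canola=30, Soy=130, Corn=20, Sorghum=140, Rye=40
Best worst-case = 140 → Sorghum.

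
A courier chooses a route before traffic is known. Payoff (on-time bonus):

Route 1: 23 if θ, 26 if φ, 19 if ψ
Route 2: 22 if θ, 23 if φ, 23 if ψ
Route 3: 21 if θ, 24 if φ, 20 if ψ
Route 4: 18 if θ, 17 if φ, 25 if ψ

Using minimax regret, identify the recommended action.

Route 2

Column bests: θ=23, φ=26, ψ=25.
Route 1 regrets: 0, 0, 6 → max 6
Route 2 regrets: 1, 3, 2 → max 3
Route 3 regrets: 2, 2, 5 → max 5
Route 4 regrets: 5, 9, 0 → max 9
Smallest max regret = 3 → Route 2.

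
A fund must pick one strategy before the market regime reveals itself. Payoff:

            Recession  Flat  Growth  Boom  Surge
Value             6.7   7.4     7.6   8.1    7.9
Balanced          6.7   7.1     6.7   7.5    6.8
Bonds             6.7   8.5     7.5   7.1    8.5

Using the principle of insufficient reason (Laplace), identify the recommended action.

Row averages: Value=7.54, Balanced=6.96, Bonds=7.66
Highest average = 7.66 → Bonds.

Bonds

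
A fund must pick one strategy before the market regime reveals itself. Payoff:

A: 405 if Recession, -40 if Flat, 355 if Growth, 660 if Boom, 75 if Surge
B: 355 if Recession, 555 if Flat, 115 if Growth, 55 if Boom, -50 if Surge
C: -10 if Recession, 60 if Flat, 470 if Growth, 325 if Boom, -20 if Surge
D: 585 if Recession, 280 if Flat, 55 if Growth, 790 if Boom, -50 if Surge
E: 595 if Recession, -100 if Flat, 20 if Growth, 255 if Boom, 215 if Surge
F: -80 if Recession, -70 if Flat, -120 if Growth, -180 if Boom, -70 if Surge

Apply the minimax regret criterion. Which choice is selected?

Column bests: Recession=595, Flat=555, Growth=470, Boom=790, Surge=215.
A regrets: 190, 595, 115, 130, 140 → max 595
B regrets: 240, 0, 355, 735, 265 → max 735
C regrets: 605, 495, 0, 465, 235 → max 605
D regrets: 10, 275, 415, 0, 265 → max 415
E regrets: 0, 655, 450, 535, 0 → max 655
F regrets: 675, 625, 590, 970, 285 → max 970
Smallest max regret = 415 → D.

D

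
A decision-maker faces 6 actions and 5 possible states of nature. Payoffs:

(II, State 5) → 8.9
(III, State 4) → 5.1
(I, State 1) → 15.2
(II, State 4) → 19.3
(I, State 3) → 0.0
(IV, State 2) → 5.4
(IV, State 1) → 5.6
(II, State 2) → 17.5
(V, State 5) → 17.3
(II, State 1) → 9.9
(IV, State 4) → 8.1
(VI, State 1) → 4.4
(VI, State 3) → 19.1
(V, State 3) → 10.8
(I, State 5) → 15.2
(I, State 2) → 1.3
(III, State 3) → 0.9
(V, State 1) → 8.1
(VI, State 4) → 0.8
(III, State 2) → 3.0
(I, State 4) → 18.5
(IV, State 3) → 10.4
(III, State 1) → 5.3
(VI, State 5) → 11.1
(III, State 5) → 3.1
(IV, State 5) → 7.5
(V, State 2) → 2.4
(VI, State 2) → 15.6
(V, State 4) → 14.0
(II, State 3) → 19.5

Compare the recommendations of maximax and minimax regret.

maximax → II; minimax regret → II (agree)

Row maxima: I=18.5, II=19.5, III=5.3, IV=10.4, V=17.3, VI=19.1
Best best-case = 19.5 → II.
Column bests: State 1=15.2, State 2=17.5, State 3=19.5, State 4=19.3, State 5=17.3.
I regrets: 0.0, 16.2, 19.5, 0.8, 2.1 → max 19.5
II regrets: 5.3, 0.0, 0.0, 0.0, 8.4 → max 8.4
III regrets: 9.9, 14.5, 18.6, 14.2, 14.2 → max 18.6
IV regrets: 9.6, 12.1, 9.1, 11.2, 9.8 → max 12.1
V regrets: 7.1, 15.1, 8.7, 5.3, 0.0 → max 15.1
VI regrets: 10.8, 1.9, 0.4, 18.5, 6.2 → max 18.5
Smallest max regret = 8.4 → II.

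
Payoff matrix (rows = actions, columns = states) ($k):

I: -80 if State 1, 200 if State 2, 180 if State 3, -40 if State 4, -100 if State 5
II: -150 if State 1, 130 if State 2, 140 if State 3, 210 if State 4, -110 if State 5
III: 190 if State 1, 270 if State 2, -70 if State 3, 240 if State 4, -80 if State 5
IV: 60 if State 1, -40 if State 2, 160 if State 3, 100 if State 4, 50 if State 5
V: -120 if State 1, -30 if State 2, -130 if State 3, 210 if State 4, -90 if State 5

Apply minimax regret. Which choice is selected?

Column bests: State 1=190, State 2=270, State 3=180, State 4=240, State 5=50.
I regrets: 270, 70, 0, 280, 150 → max 280
II regrets: 340, 140, 40, 30, 160 → max 340
III regrets: 0, 0, 250, 0, 130 → max 250
IV regrets: 130, 310, 20, 140, 0 → max 310
V regrets: 310, 300, 310, 30, 140 → max 310
Smallest max regret = 250 → III.

III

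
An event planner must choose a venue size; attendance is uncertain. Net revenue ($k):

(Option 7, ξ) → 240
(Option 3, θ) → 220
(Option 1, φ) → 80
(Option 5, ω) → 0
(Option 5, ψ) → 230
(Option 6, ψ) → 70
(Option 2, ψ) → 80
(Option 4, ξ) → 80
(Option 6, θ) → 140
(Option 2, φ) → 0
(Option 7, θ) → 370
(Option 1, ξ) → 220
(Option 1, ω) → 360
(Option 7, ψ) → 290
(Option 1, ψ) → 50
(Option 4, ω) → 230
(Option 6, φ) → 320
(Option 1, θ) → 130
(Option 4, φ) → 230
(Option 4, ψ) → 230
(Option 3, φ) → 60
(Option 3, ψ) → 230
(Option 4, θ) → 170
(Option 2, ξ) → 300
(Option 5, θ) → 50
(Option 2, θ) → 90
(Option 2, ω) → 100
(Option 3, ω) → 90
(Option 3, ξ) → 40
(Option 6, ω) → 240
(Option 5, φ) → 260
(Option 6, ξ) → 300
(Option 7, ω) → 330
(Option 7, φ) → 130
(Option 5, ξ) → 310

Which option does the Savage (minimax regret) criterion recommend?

Column bests: θ=370, φ=320, ψ=290, ω=360, ξ=310.
Option 1 regrets: 240, 240, 240, 0, 90 → max 240
Option 2 regrets: 280, 320, 210, 260, 10 → max 320
Option 3 regrets: 150, 260, 60, 270, 270 → max 270
Option 4 regrets: 200, 90, 60, 130, 230 → max 230
Option 5 regrets: 320, 60, 60, 360, 0 → max 360
Option 6 regrets: 230, 0, 220, 120, 10 → max 230
Option 7 regrets: 0, 190, 0, 30, 70 → max 190
Smallest max regret = 190 → Option 7.

Option 7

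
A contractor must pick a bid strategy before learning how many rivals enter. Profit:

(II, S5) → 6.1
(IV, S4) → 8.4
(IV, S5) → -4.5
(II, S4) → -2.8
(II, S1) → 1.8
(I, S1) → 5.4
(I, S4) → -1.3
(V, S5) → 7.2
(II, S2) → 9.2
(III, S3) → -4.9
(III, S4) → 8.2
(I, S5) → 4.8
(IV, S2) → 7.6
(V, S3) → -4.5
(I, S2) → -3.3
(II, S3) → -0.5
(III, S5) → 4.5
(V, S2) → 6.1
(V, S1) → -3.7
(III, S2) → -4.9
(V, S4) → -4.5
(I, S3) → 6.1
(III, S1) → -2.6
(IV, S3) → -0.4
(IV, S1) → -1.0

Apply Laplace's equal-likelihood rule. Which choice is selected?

Row averages: I=2.34, II=2.76, III=0.06, IV=2.02, V=0.12
Highest average = 2.76 → II.

II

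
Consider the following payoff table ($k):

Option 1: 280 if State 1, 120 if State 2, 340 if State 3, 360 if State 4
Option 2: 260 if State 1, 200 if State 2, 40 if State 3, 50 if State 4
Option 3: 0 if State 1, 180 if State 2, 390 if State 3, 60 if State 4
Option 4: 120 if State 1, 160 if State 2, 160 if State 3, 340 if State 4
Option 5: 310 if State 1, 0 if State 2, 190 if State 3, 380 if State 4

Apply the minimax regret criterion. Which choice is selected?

Column bests: State 1=310, State 2=200, State 3=390, State 4=380.
Option 1 regrets: 30, 80, 50, 20 → max 80
Option 2 regrets: 50, 0, 350, 330 → max 350
Option 3 regrets: 310, 20, 0, 320 → max 320
Option 4 regrets: 190, 40, 230, 40 → max 230
Option 5 regrets: 0, 200, 200, 0 → max 200
Smallest max regret = 80 → Option 1.

Option 1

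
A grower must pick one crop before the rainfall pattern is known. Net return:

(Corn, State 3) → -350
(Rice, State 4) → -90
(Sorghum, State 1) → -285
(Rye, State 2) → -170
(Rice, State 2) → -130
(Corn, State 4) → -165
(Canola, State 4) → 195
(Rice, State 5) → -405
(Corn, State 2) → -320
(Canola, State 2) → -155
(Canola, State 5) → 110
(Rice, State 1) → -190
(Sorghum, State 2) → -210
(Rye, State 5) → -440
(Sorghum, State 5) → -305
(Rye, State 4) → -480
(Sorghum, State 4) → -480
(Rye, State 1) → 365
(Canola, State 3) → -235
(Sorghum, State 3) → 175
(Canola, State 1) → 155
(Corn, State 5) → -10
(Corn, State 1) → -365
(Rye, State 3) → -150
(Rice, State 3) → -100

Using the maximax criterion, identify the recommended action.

Rye

Row maxima: Rye=365, Rice=-90, Sorghum=175, Corn=-10, Canola=195
Best best-case = 365 → Rye.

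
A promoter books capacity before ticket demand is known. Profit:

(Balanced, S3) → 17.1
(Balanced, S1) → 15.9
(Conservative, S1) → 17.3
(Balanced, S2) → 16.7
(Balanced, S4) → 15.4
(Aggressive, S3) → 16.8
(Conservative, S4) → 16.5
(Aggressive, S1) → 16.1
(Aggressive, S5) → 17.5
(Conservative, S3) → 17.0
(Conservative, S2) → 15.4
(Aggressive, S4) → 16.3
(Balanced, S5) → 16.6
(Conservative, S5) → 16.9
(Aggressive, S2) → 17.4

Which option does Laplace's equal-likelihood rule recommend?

Aggressive

Row averages: Conservative=16.62, Balanced=16.34, Aggressive=16.82
Highest average = 16.82 → Aggressive.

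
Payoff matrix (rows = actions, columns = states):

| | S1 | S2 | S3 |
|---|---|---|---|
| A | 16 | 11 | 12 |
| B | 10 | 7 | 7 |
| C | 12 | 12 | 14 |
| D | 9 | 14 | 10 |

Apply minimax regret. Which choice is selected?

A

Column bests: S1=16, S2=14, S3=14.
A regrets: 0, 3, 2 → max 3
B regrets: 6, 7, 7 → max 7
C regrets: 4, 2, 0 → max 4
D regrets: 7, 0, 4 → max 7
Smallest max regret = 3 → A.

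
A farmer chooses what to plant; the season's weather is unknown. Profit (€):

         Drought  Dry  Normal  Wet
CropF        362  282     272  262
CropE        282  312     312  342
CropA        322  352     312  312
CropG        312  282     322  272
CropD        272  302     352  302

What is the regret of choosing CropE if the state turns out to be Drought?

Best payoff under Drought is 362.
Regret = 362 − 282 = 80.

80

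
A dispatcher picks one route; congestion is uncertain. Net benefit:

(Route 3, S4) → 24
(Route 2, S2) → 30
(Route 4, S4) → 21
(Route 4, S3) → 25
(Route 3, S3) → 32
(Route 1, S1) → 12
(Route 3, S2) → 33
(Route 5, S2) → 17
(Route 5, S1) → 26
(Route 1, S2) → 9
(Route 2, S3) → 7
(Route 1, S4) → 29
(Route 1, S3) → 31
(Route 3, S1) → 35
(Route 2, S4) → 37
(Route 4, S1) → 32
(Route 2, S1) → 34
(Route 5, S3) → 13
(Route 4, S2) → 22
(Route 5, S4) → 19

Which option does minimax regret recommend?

Route 3

Column bests: S1=35, S2=33, S3=32, S4=37.
Route 1 regrets: 23, 24, 1, 8 → max 24
Route 2 regrets: 1, 3, 25, 0 → max 25
Route 3 regrets: 0, 0, 0, 13 → max 13
Route 4 regrets: 3, 11, 7, 16 → max 16
Route 5 regrets: 9, 16, 19, 18 → max 19
Smallest max regret = 13 → Route 3.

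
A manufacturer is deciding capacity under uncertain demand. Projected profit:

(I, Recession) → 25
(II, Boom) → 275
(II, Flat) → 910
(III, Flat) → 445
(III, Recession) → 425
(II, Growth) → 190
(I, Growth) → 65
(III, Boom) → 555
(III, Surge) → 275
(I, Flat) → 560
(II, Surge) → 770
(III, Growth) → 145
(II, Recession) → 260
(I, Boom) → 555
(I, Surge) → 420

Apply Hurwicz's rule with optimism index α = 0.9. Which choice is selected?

I: 0.9·560 + 0.1·25 = 506.5
II: 0.9·910 + 0.1·190 = 838
III: 0.9·555 + 0.1·145 = 514
Highest Hurwicz score = 838 → II.

II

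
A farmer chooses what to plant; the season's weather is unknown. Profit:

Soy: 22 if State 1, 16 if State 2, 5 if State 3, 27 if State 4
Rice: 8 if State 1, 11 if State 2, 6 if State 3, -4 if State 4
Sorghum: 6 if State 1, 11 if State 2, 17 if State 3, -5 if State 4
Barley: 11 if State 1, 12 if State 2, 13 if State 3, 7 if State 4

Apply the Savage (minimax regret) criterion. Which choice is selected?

Soy

Column bests: State 1=22, State 2=16, State 3=17, State 4=27.
Soy regrets: 0, 0, 12, 0 → max 12
Rice regrets: 14, 5, 11, 31 → max 31
Sorghum regrets: 16, 5, 0, 32 → max 32
Barley regrets: 11, 4, 4, 20 → max 20
Smallest max regret = 12 → Soy.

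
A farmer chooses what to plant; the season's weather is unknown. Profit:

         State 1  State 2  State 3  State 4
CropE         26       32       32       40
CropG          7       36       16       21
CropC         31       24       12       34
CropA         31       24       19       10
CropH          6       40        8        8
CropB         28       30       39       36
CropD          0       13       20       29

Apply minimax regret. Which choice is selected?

CropE

Column bests: State 1=31, State 2=40, State 3=39, State 4=40.
CropE regrets: 5, 8, 7, 0 → max 8
CropG regrets: 24, 4, 23, 19 → max 24
CropC regrets: 0, 16, 27, 6 → max 27
CropA regrets: 0, 16, 20, 30 → max 30
CropH regrets: 25, 0, 31, 32 → max 32
CropB regrets: 3, 10, 0, 4 → max 10
CropD regrets: 31, 27, 19, 11 → max 31
Smallest max regret = 8 → CropE.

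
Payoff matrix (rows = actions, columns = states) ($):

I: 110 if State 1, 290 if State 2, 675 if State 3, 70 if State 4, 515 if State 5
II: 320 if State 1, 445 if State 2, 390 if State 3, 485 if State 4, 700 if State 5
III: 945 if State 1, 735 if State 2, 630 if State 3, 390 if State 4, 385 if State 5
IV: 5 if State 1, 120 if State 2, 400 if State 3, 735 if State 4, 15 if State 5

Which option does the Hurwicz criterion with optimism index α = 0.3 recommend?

III

I: 0.3·675 + 0.7·70 = 251.5
II: 0.3·700 + 0.7·320 = 434
III: 0.3·945 + 0.7·385 = 553
IV: 0.3·735 + 0.7·5 = 224
Highest Hurwicz score = 553 → III.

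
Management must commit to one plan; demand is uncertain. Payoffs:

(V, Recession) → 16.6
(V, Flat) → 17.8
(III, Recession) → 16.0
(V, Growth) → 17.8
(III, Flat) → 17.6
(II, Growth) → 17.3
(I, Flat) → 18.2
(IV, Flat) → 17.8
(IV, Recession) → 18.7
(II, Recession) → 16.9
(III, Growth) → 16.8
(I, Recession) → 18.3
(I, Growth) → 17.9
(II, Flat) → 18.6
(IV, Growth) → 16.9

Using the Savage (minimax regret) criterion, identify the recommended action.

I

Column bests: Recession=18.7, Flat=18.6, Growth=17.9.
I regrets: 0.4, 0.4, 0.0 → max 0.4
II regrets: 1.8, 0.0, 0.6 → max 1.8
III regrets: 2.7, 1.0, 1.1 → max 2.7
IV regrets: 0.0, 0.8, 1.0 → max 1.0
V regrets: 2.1, 0.8, 0.1 → max 2.1
Smallest max regret = 0.4 → I.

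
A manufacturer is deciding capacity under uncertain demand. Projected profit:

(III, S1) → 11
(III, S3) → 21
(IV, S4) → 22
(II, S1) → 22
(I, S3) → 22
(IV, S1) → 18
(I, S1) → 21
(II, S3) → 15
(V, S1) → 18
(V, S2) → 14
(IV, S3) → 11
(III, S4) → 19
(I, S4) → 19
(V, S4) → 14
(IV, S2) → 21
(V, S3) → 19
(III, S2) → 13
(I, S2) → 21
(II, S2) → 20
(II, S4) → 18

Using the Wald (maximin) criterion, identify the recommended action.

Row minima: I=19, II=15, III=11, IV=11, V=14
Best worst-case = 19 → I.

I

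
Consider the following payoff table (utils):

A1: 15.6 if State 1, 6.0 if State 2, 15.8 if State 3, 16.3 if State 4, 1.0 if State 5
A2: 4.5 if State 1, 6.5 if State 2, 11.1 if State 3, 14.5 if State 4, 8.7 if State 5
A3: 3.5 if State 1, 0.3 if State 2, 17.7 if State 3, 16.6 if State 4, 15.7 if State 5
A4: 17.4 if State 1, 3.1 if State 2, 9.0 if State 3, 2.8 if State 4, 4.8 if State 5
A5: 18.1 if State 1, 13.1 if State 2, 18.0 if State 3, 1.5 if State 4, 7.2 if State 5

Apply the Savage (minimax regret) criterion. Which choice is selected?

Column bests: State 1=18.1, State 2=13.1, State 3=18.0, State 4=16.6, State 5=15.7.
A1 regrets: 2.5, 7.1, 2.2, 0.3, 14.7 → max 14.7
A2 regrets: 13.6, 6.6, 6.9, 2.1, 7.0 → max 13.6
A3 regrets: 14.6, 12.8, 0.3, 0.0, 0.0 → max 14.6
A4 regrets: 0.7, 10.0, 9.0, 13.8, 10.9 → max 13.8
A5 regrets: 0.0, 0.0, 0.0, 15.1, 8.5 → max 15.1
Smallest max regret = 13.6 → A2.

A2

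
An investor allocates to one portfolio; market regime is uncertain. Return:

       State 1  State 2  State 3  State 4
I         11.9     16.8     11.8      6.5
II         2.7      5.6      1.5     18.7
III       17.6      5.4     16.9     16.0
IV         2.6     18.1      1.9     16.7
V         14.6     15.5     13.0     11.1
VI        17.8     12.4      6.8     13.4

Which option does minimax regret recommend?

V

Column bests: State 1=17.8, State 2=18.1, State 3=16.9, State 4=18.7.
I regrets: 5.9, 1.3, 5.1, 12.2 → max 12.2
II regrets: 15.1, 12.5, 15.4, 0.0 → max 15.4
III regrets: 0.2, 12.7, 0.0, 2.7 → max 12.7
IV regrets: 15.2, 0.0, 15.0, 2.0 → max 15.2
V regrets: 3.2, 2.6, 3.9, 7.6 → max 7.6
VI regrets: 0.0, 5.7, 10.1, 5.3 → max 10.1
Smallest max regret = 7.6 → V.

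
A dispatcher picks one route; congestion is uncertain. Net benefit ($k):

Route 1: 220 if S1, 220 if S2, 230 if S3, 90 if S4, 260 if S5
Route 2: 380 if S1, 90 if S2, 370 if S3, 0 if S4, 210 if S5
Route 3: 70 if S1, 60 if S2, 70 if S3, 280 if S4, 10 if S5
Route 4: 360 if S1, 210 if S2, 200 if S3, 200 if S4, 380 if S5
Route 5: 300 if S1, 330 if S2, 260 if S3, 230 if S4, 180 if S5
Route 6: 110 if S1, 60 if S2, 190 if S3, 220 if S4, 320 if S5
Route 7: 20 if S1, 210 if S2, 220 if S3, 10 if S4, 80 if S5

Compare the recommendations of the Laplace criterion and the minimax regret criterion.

Row averages: Route 1=204, Route 2=210, Route 3=98, Route 4=270, Route 5=260, Route 6=180, Route 7=108
Highest average = 270 → Route 4.
Column bests: S1=380, S2=330, S3=370, S4=280, S5=380.
Route 1 regrets: 160, 110, 140, 190, 120 → max 190
Route 2 regrets: 0, 240, 0, 280, 170 → max 280
Route 3 regrets: 310, 270, 300, 0, 370 → max 370
Route 4 regrets: 20, 120, 170, 80, 0 → max 170
Route 5 regrets: 80, 0, 110, 50, 200 → max 200
Route 6 regrets: 270, 270, 180, 60, 60 → max 270
Route 7 regrets: 360, 120, 150, 270, 300 → max 360
Smallest max regret = 170 → Route 4.

laplace → Route 4; minimax regret → Route 4 (agree)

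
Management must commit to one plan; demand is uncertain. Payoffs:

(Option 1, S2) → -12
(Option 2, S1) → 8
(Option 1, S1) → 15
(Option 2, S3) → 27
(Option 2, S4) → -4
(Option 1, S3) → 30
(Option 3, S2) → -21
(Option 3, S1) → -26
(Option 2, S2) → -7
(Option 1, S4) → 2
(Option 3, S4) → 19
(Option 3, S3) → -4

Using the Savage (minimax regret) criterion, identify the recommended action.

Column bests: S1=15, S2=-7, S3=30, S4=19.
Option 1 regrets: 0, 5, 0, 17 → max 17
Option 2 regrets: 7, 0, 3, 23 → max 23
Option 3 regrets: 41, 14, 34, 0 → max 41
Smallest max regret = 17 → Option 1.

Option 1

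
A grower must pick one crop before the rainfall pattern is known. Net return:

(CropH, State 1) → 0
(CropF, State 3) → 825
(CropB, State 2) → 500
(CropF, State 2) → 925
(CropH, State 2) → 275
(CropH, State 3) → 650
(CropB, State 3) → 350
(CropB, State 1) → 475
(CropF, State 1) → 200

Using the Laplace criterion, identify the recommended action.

CropF

Row averages: CropF=650, CropH=925/3, CropB=1325/3
Highest average = 650 → CropF.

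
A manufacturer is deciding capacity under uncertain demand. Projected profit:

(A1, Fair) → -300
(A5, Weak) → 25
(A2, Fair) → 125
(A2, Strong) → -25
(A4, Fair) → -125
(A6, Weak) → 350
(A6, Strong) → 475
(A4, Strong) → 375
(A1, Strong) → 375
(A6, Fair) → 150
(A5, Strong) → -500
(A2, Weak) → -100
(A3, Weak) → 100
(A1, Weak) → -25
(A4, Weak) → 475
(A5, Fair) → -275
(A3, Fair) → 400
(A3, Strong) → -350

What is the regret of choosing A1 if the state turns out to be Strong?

Best payoff under Strong is 475.
Regret = 475 − 375 = 100.

100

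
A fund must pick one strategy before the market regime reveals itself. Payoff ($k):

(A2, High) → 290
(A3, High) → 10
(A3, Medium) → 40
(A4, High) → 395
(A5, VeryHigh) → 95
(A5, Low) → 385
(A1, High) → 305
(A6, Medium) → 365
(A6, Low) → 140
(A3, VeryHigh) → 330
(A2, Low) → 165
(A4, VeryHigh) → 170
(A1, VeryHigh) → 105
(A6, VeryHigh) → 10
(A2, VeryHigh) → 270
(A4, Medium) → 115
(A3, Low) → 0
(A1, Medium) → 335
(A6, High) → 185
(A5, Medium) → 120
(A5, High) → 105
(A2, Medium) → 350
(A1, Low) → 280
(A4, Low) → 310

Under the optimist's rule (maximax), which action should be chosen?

A4

Row maxima: A1=335, A2=350, A3=330, A4=395, A5=385, A6=365
Best best-case = 395 → A4.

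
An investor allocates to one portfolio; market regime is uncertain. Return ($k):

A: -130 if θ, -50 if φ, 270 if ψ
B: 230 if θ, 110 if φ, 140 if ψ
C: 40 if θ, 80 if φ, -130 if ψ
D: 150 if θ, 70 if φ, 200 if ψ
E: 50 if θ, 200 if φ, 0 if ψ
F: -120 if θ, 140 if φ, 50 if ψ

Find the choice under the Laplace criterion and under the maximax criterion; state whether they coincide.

laplace → B; maximax → A (disagree)

Row averages: A=30, B=160, C=-10/3, D=140, E=250/3, F=70/3
Highest average = 160 → B.
Row maxima: A=270, B=230, C=80, D=200, E=200, F=140
Best best-case = 270 → A.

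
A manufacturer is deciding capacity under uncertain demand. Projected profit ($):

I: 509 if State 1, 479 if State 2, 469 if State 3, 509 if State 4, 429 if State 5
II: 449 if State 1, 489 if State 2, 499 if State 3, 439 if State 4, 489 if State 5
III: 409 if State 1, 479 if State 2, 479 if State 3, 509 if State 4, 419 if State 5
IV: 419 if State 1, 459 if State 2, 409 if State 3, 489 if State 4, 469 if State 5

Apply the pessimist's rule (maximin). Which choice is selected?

II

Row minima: I=429, II=439, III=409, IV=409
Best worst-case = 439 → II.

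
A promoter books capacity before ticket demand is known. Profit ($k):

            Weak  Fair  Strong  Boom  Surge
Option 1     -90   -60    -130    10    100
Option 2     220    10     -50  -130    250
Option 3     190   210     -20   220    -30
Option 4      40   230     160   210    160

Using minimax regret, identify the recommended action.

Option 4

Column bests: Weak=220, Fair=230, Strong=160, Boom=220, Surge=250.
Option 1 regrets: 310, 290, 290, 210, 150 → max 310
Option 2 regrets: 0, 220, 210, 350, 0 → max 350
Option 3 regrets: 30, 20, 180, 0, 280 → max 280
Option 4 regrets: 180, 0, 0, 10, 90 → max 180
Smallest max regret = 180 → Option 4.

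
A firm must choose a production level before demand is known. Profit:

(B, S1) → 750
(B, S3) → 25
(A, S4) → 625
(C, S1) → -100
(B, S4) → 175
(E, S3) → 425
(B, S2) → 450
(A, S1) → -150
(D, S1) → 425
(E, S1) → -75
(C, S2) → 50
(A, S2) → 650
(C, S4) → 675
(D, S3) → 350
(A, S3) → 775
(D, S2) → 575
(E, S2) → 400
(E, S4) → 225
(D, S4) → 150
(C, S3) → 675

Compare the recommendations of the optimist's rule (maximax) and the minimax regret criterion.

Row maxima: A=775, B=750, C=675, D=575, E=425
Best best-case = 775 → A.
Column bests: S1=750, S2=650, S3=775, S4=675.
A regrets: 900, 0, 0, 50 → max 900
B regrets: 0, 200, 750, 500 → max 750
C regrets: 850, 600, 100, 0 → max 850
D regrets: 325, 75, 425, 525 → max 525
E regrets: 825, 250, 350, 450 → max 825
Smallest max regret = 525 → D.

maximax → A; minimax regret → D (disagree)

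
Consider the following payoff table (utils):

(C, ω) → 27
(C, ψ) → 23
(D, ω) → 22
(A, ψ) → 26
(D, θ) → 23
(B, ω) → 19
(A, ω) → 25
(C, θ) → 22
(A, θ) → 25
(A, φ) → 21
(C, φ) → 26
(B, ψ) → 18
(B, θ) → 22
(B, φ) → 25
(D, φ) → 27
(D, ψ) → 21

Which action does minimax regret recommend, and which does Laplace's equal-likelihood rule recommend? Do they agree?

Column bests: θ=25, φ=27, ψ=26, ω=27.
A regrets: 0, 6, 0, 2 → max 6
B regrets: 3, 2, 8, 8 → max 8
C regrets: 3, 1, 3, 0 → max 3
D regrets: 2, 0, 5, 5 → max 5
Smallest max regret = 3 → C.
Row averages: A=24.25, B=21, C=24.5, D=23.25
Highest average = 24.5 → C.

minimax regret → C; laplace → C (agree)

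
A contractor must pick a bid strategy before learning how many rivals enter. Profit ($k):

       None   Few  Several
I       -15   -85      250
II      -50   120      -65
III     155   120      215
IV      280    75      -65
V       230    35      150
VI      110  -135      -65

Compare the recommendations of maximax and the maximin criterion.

Row maxima: I=250, II=120, III=215, IV=280, V=230, VI=110
Best best-case = 280 → IV.
Row minima: I=-85, II=-65, III=120, IV=-65, V=35, VI=-135
Best worst-case = 120 → III.

maximax → IV; maximin → III (disagree)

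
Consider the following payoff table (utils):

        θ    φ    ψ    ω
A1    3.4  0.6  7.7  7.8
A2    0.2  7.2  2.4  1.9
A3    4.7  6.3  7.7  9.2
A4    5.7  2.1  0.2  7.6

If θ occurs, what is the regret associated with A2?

Best payoff under θ is 5.7.
Regret = 5.7 − 0.2 = 5.5.

5.5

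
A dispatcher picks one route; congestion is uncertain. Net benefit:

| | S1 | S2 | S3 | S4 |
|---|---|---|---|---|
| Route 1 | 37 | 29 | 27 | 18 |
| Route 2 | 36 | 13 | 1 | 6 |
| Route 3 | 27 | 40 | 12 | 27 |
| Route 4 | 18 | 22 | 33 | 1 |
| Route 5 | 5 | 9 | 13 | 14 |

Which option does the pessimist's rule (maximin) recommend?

Row minima: Route 1=18, Route 2=1, Route 3=12, Route 4=1, Route 5=5
Best worst-case = 18 → Route 1.

Route 1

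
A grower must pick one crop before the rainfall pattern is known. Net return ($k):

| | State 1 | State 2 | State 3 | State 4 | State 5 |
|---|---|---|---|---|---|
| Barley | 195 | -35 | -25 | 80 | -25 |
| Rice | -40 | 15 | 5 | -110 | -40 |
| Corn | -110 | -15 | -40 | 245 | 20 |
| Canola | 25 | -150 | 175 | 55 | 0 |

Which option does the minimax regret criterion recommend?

Column bests: State 1=195, State 2=15, State 3=175, State 4=245, State 5=20.
Barley regrets: 0, 50, 200, 165, 45 → max 200
Rice regrets: 235, 0, 170, 355, 60 → max 355
Corn regrets: 305, 30, 215, 0, 0 → max 305
Canola regrets: 170, 165, 0, 190, 20 → max 190
Smallest max regret = 190 → Canola.

Canola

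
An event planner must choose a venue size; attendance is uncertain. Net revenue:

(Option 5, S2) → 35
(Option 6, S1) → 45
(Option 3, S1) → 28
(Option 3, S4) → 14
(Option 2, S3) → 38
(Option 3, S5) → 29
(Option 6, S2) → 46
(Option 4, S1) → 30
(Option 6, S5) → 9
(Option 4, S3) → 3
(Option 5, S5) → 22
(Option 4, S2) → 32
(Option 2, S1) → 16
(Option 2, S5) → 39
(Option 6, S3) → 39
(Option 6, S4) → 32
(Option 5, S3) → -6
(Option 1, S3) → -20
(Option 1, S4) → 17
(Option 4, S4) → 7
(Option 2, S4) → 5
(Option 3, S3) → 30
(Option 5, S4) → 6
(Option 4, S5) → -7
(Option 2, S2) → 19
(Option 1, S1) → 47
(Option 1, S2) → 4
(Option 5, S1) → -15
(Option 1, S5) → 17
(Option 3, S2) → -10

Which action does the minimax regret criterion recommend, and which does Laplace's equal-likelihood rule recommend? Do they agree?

minimax regret → Option 6; laplace → Option 6 (agree)

Column bests: S1=47, S2=46, S3=39, S4=32, S5=39.
Option 1 regrets: 0, 42, 59, 15, 22 → max 59
Option 2 regrets: 31, 27, 1, 27, 0 → max 31
Option 3 regrets: 19, 56, 9, 18, 10 → max 56
Option 4 regrets: 17, 14, 36, 25, 46 → max 46
Option 5 regrets: 62, 11, 45, 26, 17 → max 62
Option 6 regrets: 2, 0, 0, 0, 30 → max 30
Smallest max regret = 30 → Option 6.
Row averages: Option 1=13, Option 2=23.4, Option 3=18.2, Option 4=13, Option 5=8.4, Option 6=34.2
Highest average = 34.2 → Option 6.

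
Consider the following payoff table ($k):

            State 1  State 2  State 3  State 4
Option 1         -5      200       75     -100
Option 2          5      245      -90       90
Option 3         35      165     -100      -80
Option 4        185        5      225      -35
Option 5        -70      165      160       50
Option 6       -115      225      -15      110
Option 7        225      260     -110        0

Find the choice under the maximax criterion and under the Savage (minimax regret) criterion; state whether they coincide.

maximax → Option 7; minimax regret → Option 1 (disagree)

Row maxima: Option 1=200, Option 2=245, Option 3=165, Option 4=225, Option 5=165, Option 6=225, Option 7=260
Best best-case = 260 → Option 7.
Column bests: State 1=225, State 2=260, State 3=225, State 4=110.
Option 1 regrets: 230, 60, 150, 210 → max 230
Option 2 regrets: 220, 15, 315, 20 → max 315
Option 3 regrets: 190, 95, 325, 190 → max 325
Option 4 regrets: 40, 255, 0, 145 → max 255
Option 5 regrets: 295, 95, 65, 60 → max 295
Option 6 regrets: 340, 35, 240, 0 → max 340
Option 7 regrets: 0, 0, 335, 110 → max 335
Smallest max regret = 230 → Option 1.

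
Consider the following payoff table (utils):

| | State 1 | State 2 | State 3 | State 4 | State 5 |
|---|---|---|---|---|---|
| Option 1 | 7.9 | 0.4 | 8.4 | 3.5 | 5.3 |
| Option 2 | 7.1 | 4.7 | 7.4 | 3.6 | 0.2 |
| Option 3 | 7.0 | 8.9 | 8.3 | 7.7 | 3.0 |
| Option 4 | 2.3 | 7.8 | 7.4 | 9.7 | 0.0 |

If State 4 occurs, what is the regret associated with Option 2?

Best payoff under State 4 is 9.7.
Regret = 9.7 − 3.6 = 6.1.

6.1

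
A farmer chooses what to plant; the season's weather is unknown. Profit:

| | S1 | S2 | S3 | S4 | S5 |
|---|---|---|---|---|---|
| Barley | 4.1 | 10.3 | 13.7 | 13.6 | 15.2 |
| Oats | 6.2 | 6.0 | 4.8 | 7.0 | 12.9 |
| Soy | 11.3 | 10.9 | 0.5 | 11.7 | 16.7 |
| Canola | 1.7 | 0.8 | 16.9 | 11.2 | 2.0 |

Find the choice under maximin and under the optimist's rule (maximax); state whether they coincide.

maximin → Oats; maximax → Canola (disagree)

Row minima: Barley=4.1, Oats=4.8, Soy=0.5, Canola=0.8
Best worst-case = 4.8 → Oats.
Row maxima: Barley=15.2, Oats=12.9, Soy=16.7, Canola=16.9
Best best-case = 16.9 → Canola.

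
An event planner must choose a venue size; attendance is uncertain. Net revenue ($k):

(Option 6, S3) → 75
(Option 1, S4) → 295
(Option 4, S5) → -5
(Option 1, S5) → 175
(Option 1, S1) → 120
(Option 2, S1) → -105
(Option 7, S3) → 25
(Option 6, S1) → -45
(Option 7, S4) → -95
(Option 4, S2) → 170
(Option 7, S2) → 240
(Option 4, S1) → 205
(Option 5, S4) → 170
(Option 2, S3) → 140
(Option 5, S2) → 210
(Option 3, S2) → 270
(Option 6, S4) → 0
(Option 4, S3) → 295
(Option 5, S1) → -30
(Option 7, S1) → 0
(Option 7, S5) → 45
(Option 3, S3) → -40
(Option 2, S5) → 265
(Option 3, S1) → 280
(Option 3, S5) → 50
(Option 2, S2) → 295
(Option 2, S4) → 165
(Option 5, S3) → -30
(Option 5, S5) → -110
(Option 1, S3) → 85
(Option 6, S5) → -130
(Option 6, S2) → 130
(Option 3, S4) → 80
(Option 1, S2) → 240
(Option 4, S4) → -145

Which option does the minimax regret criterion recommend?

Option 1

Column bests: S1=280, S2=295, S3=295, S4=295, S5=265.
Option 1 regrets: 160, 55, 210, 0, 90 → max 210
Option 2 regrets: 385, 0, 155, 130, 0 → max 385
Option 3 regrets: 0, 25, 335, 215, 215 → max 335
Option 4 regrets: 75, 125, 0, 440, 270 → max 440
Option 5 regrets: 310, 85, 325, 125, 375 → max 375
Option 6 regrets: 325, 165, 220, 295, 395 → max 395
Option 7 regrets: 280, 55, 270, 390, 220 → max 390
Smallest max regret = 210 → Option 1.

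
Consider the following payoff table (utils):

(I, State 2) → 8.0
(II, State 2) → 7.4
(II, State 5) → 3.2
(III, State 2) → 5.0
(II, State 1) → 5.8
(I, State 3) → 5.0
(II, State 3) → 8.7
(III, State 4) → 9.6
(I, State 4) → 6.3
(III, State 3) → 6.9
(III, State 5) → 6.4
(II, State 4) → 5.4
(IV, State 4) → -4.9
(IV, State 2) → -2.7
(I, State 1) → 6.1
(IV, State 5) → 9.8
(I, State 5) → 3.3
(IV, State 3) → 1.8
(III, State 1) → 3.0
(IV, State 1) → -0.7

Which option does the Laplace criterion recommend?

Row averages: I=5.74, II=6.1, III=6.18, IV=0.66
Highest average = 6.18 → III.

III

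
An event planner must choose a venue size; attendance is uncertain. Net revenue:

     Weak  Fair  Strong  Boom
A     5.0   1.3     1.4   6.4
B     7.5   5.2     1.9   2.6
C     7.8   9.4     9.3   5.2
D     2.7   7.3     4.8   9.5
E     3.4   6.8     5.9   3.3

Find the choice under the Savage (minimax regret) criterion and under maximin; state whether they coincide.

Column bests: Weak=7.8, Fair=9.4, Strong=9.3, Boom=9.5.
A regrets: 2.8, 8.1, 7.9, 3.1 → max 8.1
B regrets: 0.3, 4.2, 7.4, 6.9 → max 7.4
C regrets: 0.0, 0.0, 0.0, 4.3 → max 4.3
D regrets: 5.1, 2.1, 4.5, 0.0 → max 5.1
E regrets: 4.4, 2.6, 3.4, 6.2 → max 6.2
Smallest max regret = 4.3 → C.
Row minima: A=1.3, B=1.9, C=5.2, D=2.7, E=3.3
Best worst-case = 5.2 → C.

minimax regret → C; maximin → C (agree)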